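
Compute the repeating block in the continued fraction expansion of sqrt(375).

Write x_i = (sqrt(375) + m_i)/d_i with (m_0, d_0) = (0, 1). a_0 = floor(sqrt(375)) = 19, since 19^2 = 361 <= 375 < 400 = 20^2.
Iterate m_{i+1} = d_i*a_i - m_i, d_{i+1} = (375 - m_{i+1}^2)/d_i, a_{i+1} = floor((a_0 + m_{i+1})/d_{i+1}):
  m_1 = 1*19 - 0 = 19, d_1 = (375 - 19^2)/1 = 14/1 = 14, a_1 = floor((19 + 19)/14) = 2.
  m_2 = 14*2 - 19 = 9, d_2 = (375 - 9^2)/14 = 294/14 = 21, a_2 = floor((19 + 9)/21) = 1.
  m_3 = 21*1 - 9 = 12, d_3 = (375 - 12^2)/21 = 231/21 = 11, a_3 = floor((19 + 12)/11) = 2.
  m_4 = 11*2 - 12 = 10, d_4 = (375 - 10^2)/11 = 275/11 = 25, a_4 = floor((19 + 10)/25) = 1.
  m_5 = 25*1 - 10 = 15, d_5 = (375 - 15^2)/25 = 150/25 = 6, a_5 = floor((19 + 15)/6) = 5.
  m_6 = 6*5 - 15 = 15, d_6 = (375 - 15^2)/6 = 150/6 = 25, a_6 = floor((19 + 15)/25) = 1.
  m_7 = 25*1 - 15 = 10, d_7 = (375 - 10^2)/25 = 275/25 = 11, a_7 = floor((19 + 10)/11) = 2.
  m_8 = 11*2 - 10 = 12, d_8 = (375 - 12^2)/11 = 231/11 = 21, a_8 = floor((19 + 12)/21) = 1.
  m_9 = 21*1 - 12 = 9, d_9 = (375 - 9^2)/21 = 294/21 = 14, a_9 = floor((19 + 9)/14) = 2.
  m_10 = 14*2 - 9 = 19, d_10 = (375 - 19^2)/14 = 14/14 = 1, a_10 = floor((19 + 19)/1) = 38.
  m_11 = 1*38 - 19 = 19, d_11 = (375 - 19^2)/1 = 14/1 = 14: (m_11, d_11) = (m_1, d_1) = (19, 14), so from here the quotients repeat a_1, ..., a_10; the period length is 10.
Hence the expansion of sqrt(375) is a_0 = 19 followed by the repeating block 2, 1, 2, 1, 5, 1, 2, 1, 2, 38 (period 10).

[19; (2, 1, 2, 1, 5, 1, 2, 1, 2, 38)]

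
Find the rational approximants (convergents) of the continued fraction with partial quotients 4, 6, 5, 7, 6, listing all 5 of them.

4/1, 25/6, 129/31, 928/223, 5697/1369

Using the convergent recurrence p_i = a_i*p_{i-1} + p_{i-2}, q_i = a_i*q_{i-1} + q_{i-2} with p_{-2}=0, p_{-1}=1, q_{-2}=1, q_{-1}=0:
  i=0: a_0=4, p_0 = 4*1 + 0 = 4, q_0 = 4*0 + 1 = 1.
  i=1: a_1=6, p_1 = 6*4 + 1 = 25, q_1 = 6*1 + 0 = 6.
  i=2: a_2=5, p_2 = 5*25 + 4 = 129, q_2 = 5*6 + 1 = 31.
  i=3: a_3=7, p_3 = 7*129 + 25 = 928, q_3 = 7*31 + 6 = 223.
  i=4: a_4=6, p_4 = 6*928 + 129 = 5697, q_4 = 6*223 + 31 = 1369.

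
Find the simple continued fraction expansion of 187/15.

[12; 2, 7]

Run the Euclidean algorithm on 187 and 15; the successive quotients are the partial quotients a_0, a_1, ... (each step inverts the fractional part left over by the previous one):
  187 = 12*15 + 7, so a_0 = 12.
  15 = 2*7 + 1, so a_1 = 2.
  7 = 7*1 + 0, so a_2 = 7.
The remainder reaches 0 after 3 divisions, so the expansion has 3 partial quotients, read off in order.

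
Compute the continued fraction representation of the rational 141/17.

[8; 3, 2, 2]

Run the Euclidean algorithm on 141 and 17; the successive quotients are the partial quotients a_0, a_1, ... (each step inverts the fractional part left over by the previous one):
  141 = 8*17 + 5, so a_0 = 8.
  17 = 3*5 + 2, so a_1 = 3.
  5 = 2*2 + 1, so a_2 = 2.
  2 = 2*1 + 0, so a_3 = 2.
The remainder reaches 0 after 4 divisions, so the expansion has 4 partial quotients, read off in order.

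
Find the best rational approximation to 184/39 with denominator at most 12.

33/7

Expand x = 184/39 as a continued fraction with the Euclidean algorithm:
  184 = 4*39 + 28, so a_0 = 4.
  39 = 1*28 + 11, so a_1 = 1.
  28 = 2*11 + 6, so a_2 = 2.
  11 = 1*6 + 5, so a_3 = 1.
  6 = 1*5 + 1, so a_4 = 1.
  5 = 5*1 + 0, so a_5 = 5.
so x = [4; 1, 2, 1, 1, 5].
Convergents (p_i = a_i*p_{i-1} + p_{i-2}, q_i = a_i*q_{i-1} + q_{i-2} with p_{-2}=0, p_{-1}=1, q_{-2}=1, q_{-1}=0), until the denominator exceeds 12:
  i=0: a_0=4, p_0 = 4*1 + 0 = 4, q_0 = 4*0 + 1 = 1.
  i=1: a_1=1, p_1 = 1*4 + 1 = 5, q_1 = 1*1 + 0 = 1.
  i=2: a_2=2, p_2 = 2*5 + 4 = 14, q_2 = 2*1 + 1 = 3.
  i=3: a_3=1, p_3 = 1*14 + 5 = 19, q_3 = 1*3 + 1 = 4.
  i=4: a_4=1, p_4 = 1*19 + 14 = 33, q_4 = 1*4 + 3 = 7.
  i=5: a_5=5, p_5 = 5*33 + 19 = 184, q_5 = 5*7 + 4 = 39.
q_5 = 39 > 12, so the last convergent with denominator <= 12 is p_4/q_4 = 33/7.
The closest fraction with denominator <= 12 is either p_4/q_4 or the intermediate fraction (k*p_4 + p_3)/(k*q_4 + q_3) with the largest k >= 1 whose denominator stays <= 12; these approach x as k grows, and every other convergent or intermediate fraction in range is farther away.
Largest k: floor((12 - q_3)/q_4) = floor((12 - 4)/7) = 1.
That gives (1*33 + 19)/(1*7 + 4) = 52/11.
Compare the errors: |x - 33/7| = |184*7 - 33*39|/(39*7) = 1/273, and |x - 52/11| = |184*11 - 52*39|/(39*11) = 4/429.
Cross-multiplying, 1*429 = 429 < 1092 = 4*273, so 1/273 is smaller: the convergent 33/7 is closer to x than 52/11.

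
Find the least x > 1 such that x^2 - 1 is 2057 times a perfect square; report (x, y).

(x, y) = (2177, 48)

First expand sqrt(2057) as a continued fraction. With x_i = (sqrt(2057) + m_i)/d_i and (m_0, d_0) = (0, 1): a_0 = floor(sqrt(2057)) = 45, since 45^2 = 2025 <= 2057 < 2116 = 46^2.
Iterate m_{i+1} = d_i*a_i - m_i, d_{i+1} = (2057 - m_{i+1}^2)/d_i, a_{i+1} = floor((a_0 + m_{i+1})/d_{i+1}):
  m_1 = 1*45 - 0 = 45, d_1 = (2057 - 45^2)/1 = 32/1 = 32, a_1 = floor((45 + 45)/32) = 2.
  m_2 = 32*2 - 45 = 19, d_2 = (2057 - 19^2)/32 = 1696/32 = 53, a_2 = floor((45 + 19)/53) = 1.
  m_3 = 53*1 - 19 = 34, d_3 = (2057 - 34^2)/53 = 901/53 = 17, a_3 = floor((45 + 34)/17) = 4.
  m_4 = 17*4 - 34 = 34, d_4 = (2057 - 34^2)/17 = 901/17 = 53, a_4 = floor((45 + 34)/53) = 1.
  m_5 = 53*1 - 34 = 19, d_5 = (2057 - 19^2)/53 = 1696/53 = 32, a_5 = floor((45 + 19)/32) = 2.
  m_6 = 32*2 - 19 = 45, d_6 = (2057 - 45^2)/32 = 32/32 = 1, a_6 = floor((45 + 45)/1) = 90.
  m_7 = 1*90 - 45 = 45, d_7 = (2057 - 45^2)/1 = 32/1 = 32: (m_7, d_7) = (m_1, d_1) = (45, 32), so from here the quotients repeat a_1, ..., a_6; the period length is 6.
So sqrt(2057) = [45; (2, 1, 4, 1, 2, 90)] with period length k = 6.
k is even, so the fundamental solution of x^2 - 2057y^2 = 1 is (p_{k-1}, q_{k-1}) = (p_5, q_5); compute convergents through index 5.
Convergents (p_i = a_i*p_{i-1} + p_{i-2}, q_i = a_i*q_{i-1} + q_{i-2} with p_{-2}=0, p_{-1}=1, q_{-2}=1, q_{-1}=0):
  i=0: a_0=45, p_0 = 45*1 + 0 = 45, q_0 = 45*0 + 1 = 1.
  i=1: a_1=2, p_1 = 2*45 + 1 = 91, q_1 = 2*1 + 0 = 2.
  i=2: a_2=1, p_2 = 1*91 + 45 = 136, q_2 = 1*2 + 1 = 3.
  i=3: a_3=4, p_3 = 4*136 + 91 = 635, q_3 = 4*3 + 2 = 14.
  i=4: a_4=1, p_4 = 1*635 + 136 = 771, q_4 = 1*14 + 3 = 17.
  i=5: a_5=2, p_5 = 2*771 + 635 = 2177, q_5 = 2*17 + 14 = 48.
Check: 2177^2 - 2057*48^2 = 4739329 - 4739328 = 1, so (x, y) = (2177, 48) solves the equation, and by the theorem it is the least positive solution.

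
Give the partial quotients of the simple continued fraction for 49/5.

Run the Euclidean algorithm on 49 and 5; the successive quotients are the partial quotients a_0, a_1, ... (each step inverts the fractional part left over by the previous one):
  49 = 9*5 + 4, so a_0 = 9.
  5 = 1*4 + 1, so a_1 = 1.
  4 = 4*1 + 0, so a_2 = 4.
The remainder reaches 0 after 3 divisions, so the expansion has 3 partial quotients, read off in order.

[9; 1, 4]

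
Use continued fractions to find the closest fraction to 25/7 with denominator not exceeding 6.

18/5

Expand x = 25/7 as a continued fraction with the Euclidean algorithm:
  25 = 3*7 + 4, so a_0 = 3.
  7 = 1*4 + 3, so a_1 = 1.
  4 = 1*3 + 1, so a_2 = 1.
  3 = 3*1 + 0, so a_3 = 3.
so x = [3; 1, 1, 3].
Convergents (p_i = a_i*p_{i-1} + p_{i-2}, q_i = a_i*q_{i-1} + q_{i-2} with p_{-2}=0, p_{-1}=1, q_{-2}=1, q_{-1}=0), until the denominator exceeds 6:
  i=0: a_0=3, p_0 = 3*1 + 0 = 3, q_0 = 3*0 + 1 = 1.
  i=1: a_1=1, p_1 = 1*3 + 1 = 4, q_1 = 1*1 + 0 = 1.
  i=2: a_2=1, p_2 = 1*4 + 3 = 7, q_2 = 1*1 + 1 = 2.
  i=3: a_3=3, p_3 = 3*7 + 4 = 25, q_3 = 3*2 + 1 = 7.
q_3 = 7 > 6, so the last convergent with denominator <= 6 is p_2/q_2 = 7/2.
The closest fraction with denominator <= 6 is either p_2/q_2 or the intermediate fraction (k*p_2 + p_1)/(k*q_2 + q_1) with the largest k >= 1 whose denominator stays <= 6; these approach x as k grows, and every other convergent or intermediate fraction in range is farther away.
Largest k: floor((6 - q_1)/q_2) = floor((6 - 1)/2) = 2.
That gives (2*7 + 4)/(2*2 + 1) = 18/5.
Compare the errors: |x - 7/2| = |25*2 - 7*7|/(7*2) = 1/14, and |x - 18/5| = |25*5 - 18*7|/(7*5) = 1/35.
Cross-multiplying, 1*14 = 14 < 35 = 1*35, so 1/35 is smaller: the intermediate fraction 18/5 is closer to x than 7/2.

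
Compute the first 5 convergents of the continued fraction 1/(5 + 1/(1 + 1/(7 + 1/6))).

Using the convergent recurrence p_i = a_i*p_{i-1} + p_{i-2}, q_i = a_i*q_{i-1} + q_{i-2} with p_{-2}=0, p_{-1}=1, q_{-2}=1, q_{-1}=0:
  i=0: a_0=0, p_0 = 0*1 + 0 = 0, q_0 = 0*0 + 1 = 1.
  i=1: a_1=5, p_1 = 5*0 + 1 = 1, q_1 = 5*1 + 0 = 5.
  i=2: a_2=1, p_2 = 1*1 + 0 = 1, q_2 = 1*5 + 1 = 6.
  i=3: a_3=7, p_3 = 7*1 + 1 = 8, q_3 = 7*6 + 5 = 47.
  i=4: a_4=6, p_4 = 6*8 + 1 = 49, q_4 = 6*47 + 6 = 288.

0/1, 1/5, 1/6, 8/47, 49/288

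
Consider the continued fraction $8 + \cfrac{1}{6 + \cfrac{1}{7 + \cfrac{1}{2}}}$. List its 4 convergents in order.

8/1, 49/6, 351/43, 751/92

Using the convergent recurrence p_i = a_i*p_{i-1} + p_{i-2}, q_i = a_i*q_{i-1} + q_{i-2} with p_{-2}=0, p_{-1}=1, q_{-2}=1, q_{-1}=0:
  i=0: a_0=8, p_0 = 8*1 + 0 = 8, q_0 = 8*0 + 1 = 1.
  i=1: a_1=6, p_1 = 6*8 + 1 = 49, q_1 = 6*1 + 0 = 6.
  i=2: a_2=7, p_2 = 7*49 + 8 = 351, q_2 = 7*6 + 1 = 43.
  i=3: a_3=2, p_3 = 2*351 + 49 = 751, q_3 = 2*43 + 6 = 92.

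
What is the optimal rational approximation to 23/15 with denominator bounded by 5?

3/2

Expand x = 23/15 as a continued fraction with the Euclidean algorithm:
  23 = 1*15 + 8, so a_0 = 1.
  15 = 1*8 + 7, so a_1 = 1.
  8 = 1*7 + 1, so a_2 = 1.
  7 = 7*1 + 0, so a_3 = 7.
so x = [1; 1, 1, 7].
Convergents (p_i = a_i*p_{i-1} + p_{i-2}, q_i = a_i*q_{i-1} + q_{i-2} with p_{-2}=0, p_{-1}=1, q_{-2}=1, q_{-1}=0), until the denominator exceeds 5:
  i=0: a_0=1, p_0 = 1*1 + 0 = 1, q_0 = 1*0 + 1 = 1.
  i=1: a_1=1, p_1 = 1*1 + 1 = 2, q_1 = 1*1 + 0 = 1.
  i=2: a_2=1, p_2 = 1*2 + 1 = 3, q_2 = 1*1 + 1 = 2.
  i=3: a_3=7, p_3 = 7*3 + 2 = 23, q_3 = 7*2 + 1 = 15.
q_3 = 15 > 5, so the last convergent with denominator <= 5 is p_2/q_2 = 3/2.
The closest fraction with denominator <= 5 is either p_2/q_2 or the intermediate fraction (k*p_2 + p_1)/(k*q_2 + q_1) with the largest k >= 1 whose denominator stays <= 5; these approach x as k grows, and every other convergent or intermediate fraction in range is farther away.
Largest k: floor((5 - q_1)/q_2) = floor((5 - 1)/2) = 2.
That gives (2*3 + 2)/(2*2 + 1) = 8/5.
Compare the errors: |x - 3/2| = |23*2 - 3*15|/(15*2) = 1/30, and |x - 8/5| = |23*5 - 8*15|/(15*5) = 5/75.
Cross-multiplying, 1*75 = 75 < 150 = 5*30, so 1/30 is smaller: the convergent 3/2 is closer to x than 8/5.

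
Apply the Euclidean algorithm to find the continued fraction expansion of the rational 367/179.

Run the Euclidean algorithm on 367 and 179; the successive quotients are the partial quotients a_0, a_1, ... (each step inverts the fractional part left over by the previous one):
  367 = 2*179 + 9, so a_0 = 2.
  179 = 19*9 + 8, so a_1 = 19.
  9 = 1*8 + 1, so a_2 = 1.
  8 = 8*1 + 0, so a_3 = 8.
The remainder reaches 0 after 4 divisions, so the expansion has 4 partial quotients, read off in order.

[2; 19, 1, 8]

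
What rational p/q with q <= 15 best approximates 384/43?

125/14

Expand x = 384/43 as a continued fraction with the Euclidean algorithm:
  384 = 8*43 + 40, so a_0 = 8.
  43 = 1*40 + 3, so a_1 = 1.
  40 = 13*3 + 1, so a_2 = 13.
  3 = 3*1 + 0, so a_3 = 3.
so x = [8; 1, 13, 3].
Convergents (p_i = a_i*p_{i-1} + p_{i-2}, q_i = a_i*q_{i-1} + q_{i-2} with p_{-2}=0, p_{-1}=1, q_{-2}=1, q_{-1}=0), until the denominator exceeds 15:
  i=0: a_0=8, p_0 = 8*1 + 0 = 8, q_0 = 8*0 + 1 = 1.
  i=1: a_1=1, p_1 = 1*8 + 1 = 9, q_1 = 1*1 + 0 = 1.
  i=2: a_2=13, p_2 = 13*9 + 8 = 125, q_2 = 13*1 + 1 = 14.
  i=3: a_3=3, p_3 = 3*125 + 9 = 384, q_3 = 3*14 + 1 = 43.
q_3 = 43 > 15, so the last convergent with denominator <= 15 is p_2/q_2 = 125/14.
The closest fraction with denominator <= 15 is either p_2/q_2 or the intermediate fraction (k*p_2 + p_1)/(k*q_2 + q_1) with the largest k >= 1 whose denominator stays <= 15; these approach x as k grows, and every other convergent or intermediate fraction in range is farther away.
Largest k: floor((15 - q_1)/q_2) = floor((15 - 1)/14) = 1.
That gives (1*125 + 9)/(1*14 + 1) = 134/15.
Compare the errors: |x - 125/14| = |384*14 - 125*43|/(43*14) = 1/602, and |x - 134/15| = |384*15 - 134*43|/(43*15) = 2/645.
Cross-multiplying, 1*645 = 645 < 1204 = 2*602, so 1/602 is smaller: the convergent 125/14 is closer to x than 134/15.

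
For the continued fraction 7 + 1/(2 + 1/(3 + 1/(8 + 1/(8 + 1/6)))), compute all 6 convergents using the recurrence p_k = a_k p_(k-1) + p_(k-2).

7/1, 15/2, 52/7, 431/58, 3500/471, 21431/2884

Using the convergent recurrence p_i = a_i*p_{i-1} + p_{i-2}, q_i = a_i*q_{i-1} + q_{i-2} with p_{-2}=0, p_{-1}=1, q_{-2}=1, q_{-1}=0:
  i=0: a_0=7, p_0 = 7*1 + 0 = 7, q_0 = 7*0 + 1 = 1.
  i=1: a_1=2, p_1 = 2*7 + 1 = 15, q_1 = 2*1 + 0 = 2.
  i=2: a_2=3, p_2 = 3*15 + 7 = 52, q_2 = 3*2 + 1 = 7.
  i=3: a_3=8, p_3 = 8*52 + 15 = 431, q_3 = 8*7 + 2 = 58.
  i=4: a_4=8, p_4 = 8*431 + 52 = 3500, q_4 = 8*58 + 7 = 471.
  i=5: a_5=6, p_5 = 6*3500 + 431 = 21431, q_5 = 6*471 + 58 = 2884.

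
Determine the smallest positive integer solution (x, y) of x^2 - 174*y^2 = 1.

(x, y) = (1451, 110)

First expand sqrt(174) as a continued fraction. With x_i = (sqrt(174) + m_i)/d_i and (m_0, d_0) = (0, 1): a_0 = floor(sqrt(174)) = 13, since 13^2 = 169 <= 174 < 196 = 14^2.
Iterate m_{i+1} = d_i*a_i - m_i, d_{i+1} = (174 - m_{i+1}^2)/d_i, a_{i+1} = floor((a_0 + m_{i+1})/d_{i+1}):
  m_1 = 1*13 - 0 = 13, d_1 = (174 - 13^2)/1 = 5/1 = 5, a_1 = floor((13 + 13)/5) = 5.
  m_2 = 5*5 - 13 = 12, d_2 = (174 - 12^2)/5 = 30/5 = 6, a_2 = floor((13 + 12)/6) = 4.
  m_3 = 6*4 - 12 = 12, d_3 = (174 - 12^2)/6 = 30/6 = 5, a_3 = floor((13 + 12)/5) = 5.
  m_4 = 5*5 - 12 = 13, d_4 = (174 - 13^2)/5 = 5/5 = 1, a_4 = floor((13 + 13)/1) = 26.
  m_5 = 1*26 - 13 = 13, d_5 = (174 - 13^2)/1 = 5/1 = 5: (m_5, d_5) = (m_1, d_1) = (13, 5), so from here the quotients repeat a_1, ..., a_4; the period length is 4.
So sqrt(174) = [13; (5, 4, 5, 26)] with period length k = 4.
k is even, so the fundamental solution of x^2 - 174y^2 = 1 is (p_{k-1}, q_{k-1}) = (p_3, q_3); compute convergents through index 3.
Convergents (p_i = a_i*p_{i-1} + p_{i-2}, q_i = a_i*q_{i-1} + q_{i-2} with p_{-2}=0, p_{-1}=1, q_{-2}=1, q_{-1}=0):
  i=0: a_0=13, p_0 = 13*1 + 0 = 13, q_0 = 13*0 + 1 = 1.
  i=1: a_1=5, p_1 = 5*13 + 1 = 66, q_1 = 5*1 + 0 = 5.
  i=2: a_2=4, p_2 = 4*66 + 13 = 277, q_2 = 4*5 + 1 = 21.
  i=3: a_3=5, p_3 = 5*277 + 66 = 1451, q_3 = 5*21 + 5 = 110.
Check: 1451^2 - 174*110^2 = 2105401 - 2105400 = 1, so (x, y) = (1451, 110) solves the equation, and by the theorem it is the least positive solution.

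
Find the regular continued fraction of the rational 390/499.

Run the Euclidean algorithm on 390 and 499; the successive quotients are the partial quotients a_0, a_1, ... (each step inverts the fractional part left over by the previous one):
  390 = 0*499 + 390, so a_0 = 0.
  499 = 1*390 + 109, so a_1 = 1.
  390 = 3*109 + 63, so a_2 = 3.
  109 = 1*63 + 46, so a_3 = 1.
  63 = 1*46 + 17, so a_4 = 1.
  46 = 2*17 + 12, so a_5 = 2.
  17 = 1*12 + 5, so a_6 = 1.
  12 = 2*5 + 2, so a_7 = 2.
  5 = 2*2 + 1, so a_8 = 2.
  2 = 2*1 + 0, so a_9 = 2.
The remainder reaches 0 after 10 divisions, so the expansion has 10 partial quotients, read off in order.

[0; 1, 3, 1, 1, 2, 1, 2, 2, 2]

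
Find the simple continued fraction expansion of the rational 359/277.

Run the Euclidean algorithm on 359 and 277; the successive quotients are the partial quotients a_0, a_1, ... (each step inverts the fractional part left over by the previous one):
  359 = 1*277 + 82, so a_0 = 1.
  277 = 3*82 + 31, so a_1 = 3.
  82 = 2*31 + 20, so a_2 = 2.
  31 = 1*20 + 11, so a_3 = 1.
  20 = 1*11 + 9, so a_4 = 1.
  11 = 1*9 + 2, so a_5 = 1.
  9 = 4*2 + 1, so a_6 = 4.
  2 = 2*1 + 0, so a_7 = 2.
The remainder reaches 0 after 8 divisions, so the expansion has 8 partial quotients, read off in order.

[1; 3, 2, 1, 1, 1, 4, 2]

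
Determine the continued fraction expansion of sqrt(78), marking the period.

Write x_i = (sqrt(78) + m_i)/d_i with (m_0, d_0) = (0, 1). a_0 = floor(sqrt(78)) = 8, since 8^2 = 64 <= 78 < 81 = 9^2.
Iterate m_{i+1} = d_i*a_i - m_i, d_{i+1} = (78 - m_{i+1}^2)/d_i, a_{i+1} = floor((a_0 + m_{i+1})/d_{i+1}):
  m_1 = 1*8 - 0 = 8, d_1 = (78 - 8^2)/1 = 14/1 = 14, a_1 = floor((8 + 8)/14) = 1.
  m_2 = 14*1 - 8 = 6, d_2 = (78 - 6^2)/14 = 42/14 = 3, a_2 = floor((8 + 6)/3) = 4.
  m_3 = 3*4 - 6 = 6, d_3 = (78 - 6^2)/3 = 42/3 = 14, a_3 = floor((8 + 6)/14) = 1.
  m_4 = 14*1 - 6 = 8, d_4 = (78 - 8^2)/14 = 14/14 = 1, a_4 = floor((8 + 8)/1) = 16.
  m_5 = 1*16 - 8 = 8, d_5 = (78 - 8^2)/1 = 14/1 = 14: (m_5, d_5) = (m_1, d_1) = (8, 14), so from here the quotients repeat a_1, ..., a_4; the period length is 4.
Hence the expansion of sqrt(78) is a_0 = 8 followed by the repeating block 1, 4, 1, 16 (period 4).

[8; (1, 4, 1, 16)]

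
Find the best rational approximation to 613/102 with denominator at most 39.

6/1

Expand x = 613/102 as a continued fraction with the Euclidean algorithm:
  613 = 6*102 + 1, so a_0 = 6.
  102 = 102*1 + 0, so a_1 = 102.
so x = [6; 102].
Convergents (p_i = a_i*p_{i-1} + p_{i-2}, q_i = a_i*q_{i-1} + q_{i-2} with p_{-2}=0, p_{-1}=1, q_{-2}=1, q_{-1}=0), until the denominator exceeds 39:
  i=0: a_0=6, p_0 = 6*1 + 0 = 6, q_0 = 6*0 + 1 = 1.
  i=1: a_1=102, p_1 = 102*6 + 1 = 613, q_1 = 102*1 + 0 = 102.
q_1 = 102 > 39, so the last convergent with denominator <= 39 is p_0/q_0 = 6/1.
The closest fraction with denominator <= 39 is either p_0/q_0 or the intermediate fraction (k*p_0 + p_{-1})/(k*q_0 + q_{-1}) with the largest k >= 1 whose denominator stays <= 39; these approach x as k grows, and every other convergent or intermediate fraction in range is farther away.
Largest k: floor((39 - q_{-1})/q_0) = floor((39 - 0)/1) = 39 (using the seeds p_{-1} = 1, q_{-1} = 0).
That gives (39*6 + 1)/(39*1 + 0) = 235/39.
Compare the errors: |x - 6/1| = |613*1 - 6*102|/(102*1) = 1/102, and |x - 235/39| = |613*39 - 235*102|/(102*39) = 63/3978.
Cross-multiplying, 1*3978 = 3978 < 6426 = 63*102, so 1/102 is smaller: the convergent 6/1 is closer to x than 235/39.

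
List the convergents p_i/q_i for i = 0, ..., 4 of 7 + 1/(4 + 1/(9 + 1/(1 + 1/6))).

Using the convergent recurrence p_i = a_i*p_{i-1} + p_{i-2}, q_i = a_i*q_{i-1} + q_{i-2} with p_{-2}=0, p_{-1}=1, q_{-2}=1, q_{-1}=0:
  i=0: a_0=7, p_0 = 7*1 + 0 = 7, q_0 = 7*0 + 1 = 1.
  i=1: a_1=4, p_1 = 4*7 + 1 = 29, q_1 = 4*1 + 0 = 4.
  i=2: a_2=9, p_2 = 9*29 + 7 = 268, q_2 = 9*4 + 1 = 37.
  i=3: a_3=1, p_3 = 1*268 + 29 = 297, q_3 = 1*37 + 4 = 41.
  i=4: a_4=6, p_4 = 6*297 + 268 = 2050, q_4 = 6*41 + 37 = 283.

7/1, 29/4, 268/37, 297/41, 2050/283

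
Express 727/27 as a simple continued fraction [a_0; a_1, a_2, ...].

Run the Euclidean algorithm on 727 and 27; the successive quotients are the partial quotients a_0, a_1, ... (each step inverts the fractional part left over by the previous one):
  727 = 26*27 + 25, so a_0 = 26.
  27 = 1*25 + 2, so a_1 = 1.
  25 = 12*2 + 1, so a_2 = 12.
  2 = 2*1 + 0, so a_3 = 2.
The remainder reaches 0 after 4 divisions, so the expansion has 4 partial quotients, read off in order.

[26; 1, 12, 2]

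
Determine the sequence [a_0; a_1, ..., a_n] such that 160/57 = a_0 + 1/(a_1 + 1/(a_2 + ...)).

[2; 1, 4, 5, 2]

Run the Euclidean algorithm on 160 and 57; the successive quotients are the partial quotients a_0, a_1, ... (each step inverts the fractional part left over by the previous one):
  160 = 2*57 + 46, so a_0 = 2.
  57 = 1*46 + 11, so a_1 = 1.
  46 = 4*11 + 2, so a_2 = 4.
  11 = 5*2 + 1, so a_3 = 5.
  2 = 2*1 + 0, so a_4 = 2.
The remainder reaches 0 after 5 divisions, so the expansion has 5 partial quotients, read off in order.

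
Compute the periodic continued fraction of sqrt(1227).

[35; (35, 70)]

Write x_i = (sqrt(1227) + m_i)/d_i with (m_0, d_0) = (0, 1). a_0 = floor(sqrt(1227)) = 35, since 35^2 = 1225 <= 1227 < 1296 = 36^2.
Iterate m_{i+1} = d_i*a_i - m_i, d_{i+1} = (1227 - m_{i+1}^2)/d_i, a_{i+1} = floor((a_0 + m_{i+1})/d_{i+1}):
  m_1 = 1*35 - 0 = 35, d_1 = (1227 - 35^2)/1 = 2/1 = 2, a_1 = floor((35 + 35)/2) = 35.
  m_2 = 2*35 - 35 = 35, d_2 = (1227 - 35^2)/2 = 2/2 = 1, a_2 = floor((35 + 35)/1) = 70.
  m_3 = 1*70 - 35 = 35, d_3 = (1227 - 35^2)/1 = 2/1 = 2: (m_3, d_3) = (m_1, d_1) = (35, 2), so from here the quotients repeat a_1, a_2; the period length is 2.
Hence the expansion of sqrt(1227) is a_0 = 35 followed by the repeating block 35, 70 (period 2).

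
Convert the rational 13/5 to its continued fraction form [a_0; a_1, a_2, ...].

[2; 1, 1, 2]

Run the Euclidean algorithm on 13 and 5; the successive quotients are the partial quotients a_0, a_1, ... (each step inverts the fractional part left over by the previous one):
  13 = 2*5 + 3, so a_0 = 2.
  5 = 1*3 + 2, so a_1 = 1.
  3 = 1*2 + 1, so a_2 = 1.
  2 = 2*1 + 0, so a_3 = 2.
The remainder reaches 0 after 4 divisions, so the expansion has 4 partial quotients, read off in order.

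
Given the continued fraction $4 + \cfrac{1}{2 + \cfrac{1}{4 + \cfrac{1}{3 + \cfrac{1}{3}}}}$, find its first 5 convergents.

4/1, 9/2, 40/9, 129/29, 427/96

Using the convergent recurrence p_i = a_i*p_{i-1} + p_{i-2}, q_i = a_i*q_{i-1} + q_{i-2} with p_{-2}=0, p_{-1}=1, q_{-2}=1, q_{-1}=0:
  i=0: a_0=4, p_0 = 4*1 + 0 = 4, q_0 = 4*0 + 1 = 1.
  i=1: a_1=2, p_1 = 2*4 + 1 = 9, q_1 = 2*1 + 0 = 2.
  i=2: a_2=4, p_2 = 4*9 + 4 = 40, q_2 = 4*2 + 1 = 9.
  i=3: a_3=3, p_3 = 3*40 + 9 = 129, q_3 = 3*9 + 2 = 29.
  i=4: a_4=3, p_4 = 3*129 + 40 = 427, q_4 = 3*29 + 9 = 96.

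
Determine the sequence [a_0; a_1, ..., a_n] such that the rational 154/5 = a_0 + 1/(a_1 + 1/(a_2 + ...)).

Run the Euclidean algorithm on 154 and 5; the successive quotients are the partial quotients a_0, a_1, ... (each step inverts the fractional part left over by the previous one):
  154 = 30*5 + 4, so a_0 = 30.
  5 = 1*4 + 1, so a_1 = 1.
  4 = 4*1 + 0, so a_2 = 4.
The remainder reaches 0 after 3 divisions, so the expansion has 3 partial quotients, read off in order.

[30; 1, 4]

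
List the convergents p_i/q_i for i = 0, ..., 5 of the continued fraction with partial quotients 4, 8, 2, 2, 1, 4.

4/1, 33/8, 70/17, 173/42, 243/59, 1145/278

Using the convergent recurrence p_i = a_i*p_{i-1} + p_{i-2}, q_i = a_i*q_{i-1} + q_{i-2} with p_{-2}=0, p_{-1}=1, q_{-2}=1, q_{-1}=0:
  i=0: a_0=4, p_0 = 4*1 + 0 = 4, q_0 = 4*0 + 1 = 1.
  i=1: a_1=8, p_1 = 8*4 + 1 = 33, q_1 = 8*1 + 0 = 8.
  i=2: a_2=2, p_2 = 2*33 + 4 = 70, q_2 = 2*8 + 1 = 17.
  i=3: a_3=2, p_3 = 2*70 + 33 = 173, q_3 = 2*17 + 8 = 42.
  i=4: a_4=1, p_4 = 1*173 + 70 = 243, q_4 = 1*42 + 17 = 59.
  i=5: a_5=4, p_5 = 4*243 + 173 = 1145, q_5 = 4*59 + 42 = 278.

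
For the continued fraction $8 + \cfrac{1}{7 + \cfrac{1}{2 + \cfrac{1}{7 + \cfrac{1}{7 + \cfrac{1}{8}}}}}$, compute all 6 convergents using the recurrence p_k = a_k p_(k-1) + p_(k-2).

Using the convergent recurrence p_i = a_i*p_{i-1} + p_{i-2}, q_i = a_i*q_{i-1} + q_{i-2} with p_{-2}=0, p_{-1}=1, q_{-2}=1, q_{-1}=0:
  i=0: a_0=8, p_0 = 8*1 + 0 = 8, q_0 = 8*0 + 1 = 1.
  i=1: a_1=7, p_1 = 7*8 + 1 = 57, q_1 = 7*1 + 0 = 7.
  i=2: a_2=2, p_2 = 2*57 + 8 = 122, q_2 = 2*7 + 1 = 15.
  i=3: a_3=7, p_3 = 7*122 + 57 = 911, q_3 = 7*15 + 7 = 112.
  i=4: a_4=7, p_4 = 7*911 + 122 = 6499, q_4 = 7*112 + 15 = 799.
  i=5: a_5=8, p_5 = 8*6499 + 911 = 52903, q_5 = 8*799 + 112 = 6504.

8/1, 57/7, 122/15, 911/112, 6499/799, 52903/6504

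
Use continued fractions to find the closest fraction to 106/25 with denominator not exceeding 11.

17/4

Expand x = 106/25 as a continued fraction with the Euclidean algorithm:
  106 = 4*25 + 6, so a_0 = 4.
  25 = 4*6 + 1, so a_1 = 4.
  6 = 6*1 + 0, so a_2 = 6.
so x = [4; 4, 6].
Convergents (p_i = a_i*p_{i-1} + p_{i-2}, q_i = a_i*q_{i-1} + q_{i-2} with p_{-2}=0, p_{-1}=1, q_{-2}=1, q_{-1}=0), until the denominator exceeds 11:
  i=0: a_0=4, p_0 = 4*1 + 0 = 4, q_0 = 4*0 + 1 = 1.
  i=1: a_1=4, p_1 = 4*4 + 1 = 17, q_1 = 4*1 + 0 = 4.
  i=2: a_2=6, p_2 = 6*17 + 4 = 106, q_2 = 6*4 + 1 = 25.
q_2 = 25 > 11, so the last convergent with denominator <= 11 is p_1/q_1 = 17/4.
The closest fraction with denominator <= 11 is either p_1/q_1 or the intermediate fraction (k*p_1 + p_0)/(k*q_1 + q_0) with the largest k >= 1 whose denominator stays <= 11; these approach x as k grows, and every other convergent or intermediate fraction in range is farther away.
Largest k: floor((11 - q_0)/q_1) = floor((11 - 1)/4) = 2.
That gives (2*17 + 4)/(2*4 + 1) = 38/9.
Compare the errors: |x - 17/4| = |106*4 - 17*25|/(25*4) = 1/100, and |x - 38/9| = |106*9 - 38*25|/(25*9) = 4/225.
Cross-multiplying, 1*225 = 225 < 400 = 4*100, so 1/100 is smaller: the convergent 17/4 is closer to x than 38/9.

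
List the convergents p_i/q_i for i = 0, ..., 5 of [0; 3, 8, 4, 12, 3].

Using the convergent recurrence p_i = a_i*p_{i-1} + p_{i-2}, q_i = a_i*q_{i-1} + q_{i-2} with p_{-2}=0, p_{-1}=1, q_{-2}=1, q_{-1}=0:
  i=0: a_0=0, p_0 = 0*1 + 0 = 0, q_0 = 0*0 + 1 = 1.
  i=1: a_1=3, p_1 = 3*0 + 1 = 1, q_1 = 3*1 + 0 = 3.
  i=2: a_2=8, p_2 = 8*1 + 0 = 8, q_2 = 8*3 + 1 = 25.
  i=3: a_3=4, p_3 = 4*8 + 1 = 33, q_3 = 4*25 + 3 = 103.
  i=4: a_4=12, p_4 = 12*33 + 8 = 404, q_4 = 12*103 + 25 = 1261.
  i=5: a_5=3, p_5 = 3*404 + 33 = 1245, q_5 = 3*1261 + 103 = 3886.

0/1, 1/3, 8/25, 33/103, 404/1261, 1245/3886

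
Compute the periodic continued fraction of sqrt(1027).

[32; (21, 2, 1, 6, 2, 4, 2, 6, 1, 2, 21, 64)]

Write x_i = (sqrt(1027) + m_i)/d_i with (m_0, d_0) = (0, 1). a_0 = floor(sqrt(1027)) = 32, since 32^2 = 1024 <= 1027 < 1089 = 33^2.
Iterate m_{i+1} = d_i*a_i - m_i, d_{i+1} = (1027 - m_{i+1}^2)/d_i, a_{i+1} = floor((a_0 + m_{i+1})/d_{i+1}):
  m_1 = 1*32 - 0 = 32, d_1 = (1027 - 32^2)/1 = 3/1 = 3, a_1 = floor((32 + 32)/3) = 21.
  m_2 = 3*21 - 32 = 31, d_2 = (1027 - 31^2)/3 = 66/3 = 22, a_2 = floor((32 + 31)/22) = 2.
  m_3 = 22*2 - 31 = 13, d_3 = (1027 - 13^2)/22 = 858/22 = 39, a_3 = floor((32 + 13)/39) = 1.
  m_4 = 39*1 - 13 = 26, d_4 = (1027 - 26^2)/39 = 351/39 = 9, a_4 = floor((32 + 26)/9) = 6.
  m_5 = 9*6 - 26 = 28, d_5 = (1027 - 28^2)/9 = 243/9 = 27, a_5 = floor((32 + 28)/27) = 2.
  m_6 = 27*2 - 28 = 26, d_6 = (1027 - 26^2)/27 = 351/27 = 13, a_6 = floor((32 + 26)/13) = 4.
  m_7 = 13*4 - 26 = 26, d_7 = (1027 - 26^2)/13 = 351/13 = 27, a_7 = floor((32 + 26)/27) = 2.
  m_8 = 27*2 - 26 = 28, d_8 = (1027 - 28^2)/27 = 243/27 = 9, a_8 = floor((32 + 28)/9) = 6.
  m_9 = 9*6 - 28 = 26, d_9 = (1027 - 26^2)/9 = 351/9 = 39, a_9 = floor((32 + 26)/39) = 1.
  m_10 = 39*1 - 26 = 13, d_10 = (1027 - 13^2)/39 = 858/39 = 22, a_10 = floor((32 + 13)/22) = 2.
  m_11 = 22*2 - 13 = 31, d_11 = (1027 - 31^2)/22 = 66/22 = 3, a_11 = floor((32 + 31)/3) = 21.
  m_12 = 3*21 - 31 = 32, d_12 = (1027 - 32^2)/3 = 3/3 = 1, a_12 = floor((32 + 32)/1) = 64.
  m_13 = 1*64 - 32 = 32, d_13 = (1027 - 32^2)/1 = 3/1 = 3: (m_13, d_13) = (m_1, d_1) = (32, 3), so from here the quotients repeat a_1, ..., a_12; the period length is 12.
Hence the expansion of sqrt(1027) is a_0 = 32 followed by the repeating block 21, 2, 1, 6, 2, 4, 2, 6, 1, 2, 21, 64 (period 12).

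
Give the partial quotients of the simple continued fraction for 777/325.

Run the Euclidean algorithm on 777 and 325; the successive quotients are the partial quotients a_0, a_1, ... (each step inverts the fractional part left over by the previous one):
  777 = 2*325 + 127, so a_0 = 2.
  325 = 2*127 + 71, so a_1 = 2.
  127 = 1*71 + 56, so a_2 = 1.
  71 = 1*56 + 15, so a_3 = 1.
  56 = 3*15 + 11, so a_4 = 3.
  15 = 1*11 + 4, so a_5 = 1.
  11 = 2*4 + 3, so a_6 = 2.
  4 = 1*3 + 1, so a_7 = 1.
  3 = 3*1 + 0, so a_8 = 3.
The remainder reaches 0 after 9 divisions, so the expansion has 9 partial quotients, read off in order.

[2; 2, 1, 1, 3, 1, 2, 1, 3]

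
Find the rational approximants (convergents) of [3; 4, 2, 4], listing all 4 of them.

Using the convergent recurrence p_i = a_i*p_{i-1} + p_{i-2}, q_i = a_i*q_{i-1} + q_{i-2} with p_{-2}=0, p_{-1}=1, q_{-2}=1, q_{-1}=0:
  i=0: a_0=3, p_0 = 3*1 + 0 = 3, q_0 = 3*0 + 1 = 1.
  i=1: a_1=4, p_1 = 4*3 + 1 = 13, q_1 = 4*1 + 0 = 4.
  i=2: a_2=2, p_2 = 2*13 + 3 = 29, q_2 = 2*4 + 1 = 9.
  i=3: a_3=4, p_3 = 4*29 + 13 = 129, q_3 = 4*9 + 4 = 40.

3/1, 13/4, 29/9, 129/40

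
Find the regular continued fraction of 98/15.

Run the Euclidean algorithm on 98 and 15; the successive quotients are the partial quotients a_0, a_1, ... (each step inverts the fractional part left over by the previous one):
  98 = 6*15 + 8, so a_0 = 6.
  15 = 1*8 + 7, so a_1 = 1.
  8 = 1*7 + 1, so a_2 = 1.
  7 = 7*1 + 0, so a_3 = 7.
The remainder reaches 0 after 4 divisions, so the expansion has 4 partial quotients, read off in order.

[6; 1, 1, 7]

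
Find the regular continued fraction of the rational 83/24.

Run the Euclidean algorithm on 83 and 24; the successive quotients are the partial quotients a_0, a_1, ... (each step inverts the fractional part left over by the previous one):
  83 = 3*24 + 11, so a_0 = 3.
  24 = 2*11 + 2, so a_1 = 2.
  11 = 5*2 + 1, so a_2 = 5.
  2 = 2*1 + 0, so a_3 = 2.
The remainder reaches 0 after 4 divisions, so the expansion has 4 partial quotients, read off in order.

[3; 2, 5, 2]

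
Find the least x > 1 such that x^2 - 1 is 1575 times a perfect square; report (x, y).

(x, y) = (2024, 51)

First expand sqrt(1575) as a continued fraction. With x_i = (sqrt(1575) + m_i)/d_i and (m_0, d_0) = (0, 1): a_0 = floor(sqrt(1575)) = 39, since 39^2 = 1521 <= 1575 < 1600 = 40^2.
Iterate m_{i+1} = d_i*a_i - m_i, d_{i+1} = (1575 - m_{i+1}^2)/d_i, a_{i+1} = floor((a_0 + m_{i+1})/d_{i+1}):
  m_1 = 1*39 - 0 = 39, d_1 = (1575 - 39^2)/1 = 54/1 = 54, a_1 = floor((39 + 39)/54) = 1.
  m_2 = 54*1 - 39 = 15, d_2 = (1575 - 15^2)/54 = 1350/54 = 25, a_2 = floor((39 + 15)/25) = 2.
  m_3 = 25*2 - 15 = 35, d_3 = (1575 - 35^2)/25 = 350/25 = 14, a_3 = floor((39 + 35)/14) = 5.
  m_4 = 14*5 - 35 = 35, d_4 = (1575 - 35^2)/14 = 350/14 = 25, a_4 = floor((39 + 35)/25) = 2.
  m_5 = 25*2 - 35 = 15, d_5 = (1575 - 15^2)/25 = 1350/25 = 54, a_5 = floor((39 + 15)/54) = 1.
  m_6 = 54*1 - 15 = 39, d_6 = (1575 - 39^2)/54 = 54/54 = 1, a_6 = floor((39 + 39)/1) = 78.
  m_7 = 1*78 - 39 = 39, d_7 = (1575 - 39^2)/1 = 54/1 = 54: (m_7, d_7) = (m_1, d_1) = (39, 54), so from here the quotients repeat a_1, ..., a_6; the period length is 6.
So sqrt(1575) = [39; (1, 2, 5, 2, 1, 78)] with period length k = 6.
k is even, so the fundamental solution of x^2 - 1575y^2 = 1 is (p_{k-1}, q_{k-1}) = (p_5, q_5); compute convergents through index 5.
Convergents (p_i = a_i*p_{i-1} + p_{i-2}, q_i = a_i*q_{i-1} + q_{i-2} with p_{-2}=0, p_{-1}=1, q_{-2}=1, q_{-1}=0):
  i=0: a_0=39, p_0 = 39*1 + 0 = 39, q_0 = 39*0 + 1 = 1.
  i=1: a_1=1, p_1 = 1*39 + 1 = 40, q_1 = 1*1 + 0 = 1.
  i=2: a_2=2, p_2 = 2*40 + 39 = 119, q_2 = 2*1 + 1 = 3.
  i=3: a_3=5, p_3 = 5*119 + 40 = 635, q_3 = 5*3 + 1 = 16.
  i=4: a_4=2, p_4 = 2*635 + 119 = 1389, q_4 = 2*16 + 3 = 35.
  i=5: a_5=1, p_5 = 1*1389 + 635 = 2024, q_5 = 1*35 + 16 = 51.
Check: 2024^2 - 1575*51^2 = 4096576 - 4096575 = 1, so (x, y) = (2024, 51) solves the equation, and by the theorem it is the least positive solution.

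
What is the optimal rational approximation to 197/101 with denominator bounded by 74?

119/61

Expand x = 197/101 as a continued fraction with the Euclidean algorithm:
  197 = 1*101 + 96, so a_0 = 1.
  101 = 1*96 + 5, so a_1 = 1.
  96 = 19*5 + 1, so a_2 = 19.
  5 = 5*1 + 0, so a_3 = 5.
so x = [1; 1, 19, 5].
Convergents (p_i = a_i*p_{i-1} + p_{i-2}, q_i = a_i*q_{i-1} + q_{i-2} with p_{-2}=0, p_{-1}=1, q_{-2}=1, q_{-1}=0), until the denominator exceeds 74:
  i=0: a_0=1, p_0 = 1*1 + 0 = 1, q_0 = 1*0 + 1 = 1.
  i=1: a_1=1, p_1 = 1*1 + 1 = 2, q_1 = 1*1 + 0 = 1.
  i=2: a_2=19, p_2 = 19*2 + 1 = 39, q_2 = 19*1 + 1 = 20.
  i=3: a_3=5, p_3 = 5*39 + 2 = 197, q_3 = 5*20 + 1 = 101.
q_3 = 101 > 74, so the last convergent with denominator <= 74 is p_2/q_2 = 39/20.
The closest fraction with denominator <= 74 is either p_2/q_2 or the intermediate fraction (k*p_2 + p_1)/(k*q_2 + q_1) with the largest k >= 1 whose denominator stays <= 74; these approach x as k grows, and every other convergent or intermediate fraction in range is farther away.
Largest k: floor((74 - q_1)/q_2) = floor((74 - 1)/20) = 3.
That gives (3*39 + 2)/(3*20 + 1) = 119/61.
Compare the errors: |x - 39/20| = |197*20 - 39*101|/(101*20) = 1/2020, and |x - 119/61| = |197*61 - 119*101|/(101*61) = 2/6161.
Cross-multiplying, 2*2020 = 4040 < 6161 = 1*6161, so 2/6161 is smaller: the intermediate fraction 119/61 is closer to x than 39/20.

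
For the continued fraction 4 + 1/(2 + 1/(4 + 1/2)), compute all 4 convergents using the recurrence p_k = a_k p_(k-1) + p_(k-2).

Using the convergent recurrence p_i = a_i*p_{i-1} + p_{i-2}, q_i = a_i*q_{i-1} + q_{i-2} with p_{-2}=0, p_{-1}=1, q_{-2}=1, q_{-1}=0:
  i=0: a_0=4, p_0 = 4*1 + 0 = 4, q_0 = 4*0 + 1 = 1.
  i=1: a_1=2, p_1 = 2*4 + 1 = 9, q_1 = 2*1 + 0 = 2.
  i=2: a_2=4, p_2 = 4*9 + 4 = 40, q_2 = 4*2 + 1 = 9.
  i=3: a_3=2, p_3 = 2*40 + 9 = 89, q_3 = 2*9 + 2 = 20.

4/1, 9/2, 40/9, 89/20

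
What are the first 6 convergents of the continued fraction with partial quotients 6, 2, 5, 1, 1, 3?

Using the convergent recurrence p_i = a_i*p_{i-1} + p_{i-2}, q_i = a_i*q_{i-1} + q_{i-2} with p_{-2}=0, p_{-1}=1, q_{-2}=1, q_{-1}=0:
  i=0: a_0=6, p_0 = 6*1 + 0 = 6, q_0 = 6*0 + 1 = 1.
  i=1: a_1=2, p_1 = 2*6 + 1 = 13, q_1 = 2*1 + 0 = 2.
  i=2: a_2=5, p_2 = 5*13 + 6 = 71, q_2 = 5*2 + 1 = 11.
  i=3: a_3=1, p_3 = 1*71 + 13 = 84, q_3 = 1*11 + 2 = 13.
  i=4: a_4=1, p_4 = 1*84 + 71 = 155, q_4 = 1*13 + 11 = 24.
  i=5: a_5=3, p_5 = 3*155 + 84 = 549, q_5 = 3*24 + 13 = 85.

6/1, 13/2, 71/11, 84/13, 155/24, 549/85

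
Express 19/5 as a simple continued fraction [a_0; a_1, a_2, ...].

Run the Euclidean algorithm on 19 and 5; the successive quotients are the partial quotients a_0, a_1, ... (each step inverts the fractional part left over by the previous one):
  19 = 3*5 + 4, so a_0 = 3.
  5 = 1*4 + 1, so a_1 = 1.
  4 = 4*1 + 0, so a_2 = 4.
The remainder reaches 0 after 3 divisions, so the expansion has 3 partial quotients, read off in order.

[3; 1, 4]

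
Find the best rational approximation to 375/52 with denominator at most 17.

Expand x = 375/52 as a continued fraction with the Euclidean algorithm:
  375 = 7*52 + 11, so a_0 = 7.
  52 = 4*11 + 8, so a_1 = 4.
  11 = 1*8 + 3, so a_2 = 1.
  8 = 2*3 + 2, so a_3 = 2.
  3 = 1*2 + 1, so a_4 = 1.
  2 = 2*1 + 0, so a_5 = 2.
so x = [7; 4, 1, 2, 1, 2].
Convergents (p_i = a_i*p_{i-1} + p_{i-2}, q_i = a_i*q_{i-1} + q_{i-2} with p_{-2}=0, p_{-1}=1, q_{-2}=1, q_{-1}=0), until the denominator exceeds 17:
  i=0: a_0=7, p_0 = 7*1 + 0 = 7, q_0 = 7*0 + 1 = 1.
  i=1: a_1=4, p_1 = 4*7 + 1 = 29, q_1 = 4*1 + 0 = 4.
  i=2: a_2=1, p_2 = 1*29 + 7 = 36, q_2 = 1*4 + 1 = 5.
  i=3: a_3=2, p_3 = 2*36 + 29 = 101, q_3 = 2*5 + 4 = 14.
  i=4: a_4=1, p_4 = 1*101 + 36 = 137, q_4 = 1*14 + 5 = 19.
q_4 = 19 > 17, so the last convergent with denominator <= 17 is p_3/q_3 = 101/14.
The closest fraction with denominator <= 17 is either p_3/q_3 or the intermediate fraction (k*p_3 + p_2)/(k*q_3 + q_2) with the largest k >= 1 whose denominator stays <= 17; these approach x as k grows, and every other convergent or intermediate fraction in range is farther away.
Largest k: floor((17 - q_2)/q_3) = floor((17 - 5)/14) = 0.
Since k = 0, no intermediate fraction beyond p_3/q_3 has denominator <= 17, so the convergent 101/14 is the closest (its error is |375*14 - 101*52|/(52*14) = 2/728).

101/14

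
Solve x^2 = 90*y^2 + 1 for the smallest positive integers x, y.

(x, y) = (19, 2)

First expand sqrt(90) as a continued fraction. With x_i = (sqrt(90) + m_i)/d_i and (m_0, d_0) = (0, 1): a_0 = floor(sqrt(90)) = 9, since 9^2 = 81 <= 90 < 100 = 10^2.
Iterate m_{i+1} = d_i*a_i - m_i, d_{i+1} = (90 - m_{i+1}^2)/d_i, a_{i+1} = floor((a_0 + m_{i+1})/d_{i+1}):
  m_1 = 1*9 - 0 = 9, d_1 = (90 - 9^2)/1 = 9/1 = 9, a_1 = floor((9 + 9)/9) = 2.
  m_2 = 9*2 - 9 = 9, d_2 = (90 - 9^2)/9 = 9/9 = 1, a_2 = floor((9 + 9)/1) = 18.
  m_3 = 1*18 - 9 = 9, d_3 = (90 - 9^2)/1 = 9/1 = 9: (m_3, d_3) = (m_1, d_1) = (9, 9), so from here the quotients repeat a_1, a_2; the period length is 2.
So sqrt(90) = [9; (2, 18)] with period length k = 2.
k is even, so the fundamental solution of x^2 - 90y^2 = 1 is (p_{k-1}, q_{k-1}) = (p_1, q_1); compute convergents through index 1.
Convergents (p_i = a_i*p_{i-1} + p_{i-2}, q_i = a_i*q_{i-1} + q_{i-2} with p_{-2}=0, p_{-1}=1, q_{-2}=1, q_{-1}=0):
  i=0: a_0=9, p_0 = 9*1 + 0 = 9, q_0 = 9*0 + 1 = 1.
  i=1: a_1=2, p_1 = 2*9 + 1 = 19, q_1 = 2*1 + 0 = 2.
Check: 19^2 - 90*2^2 = 361 - 360 = 1, so (x, y) = (19, 2) solves the equation, and by the theorem it is the least positive solution.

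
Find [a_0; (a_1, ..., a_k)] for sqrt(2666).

[51; (1, 1, 1, 2, 1, 1, 1, 102)]

Write x_i = (sqrt(2666) + m_i)/d_i with (m_0, d_0) = (0, 1). a_0 = floor(sqrt(2666)) = 51, since 51^2 = 2601 <= 2666 < 2704 = 52^2.
Iterate m_{i+1} = d_i*a_i - m_i, d_{i+1} = (2666 - m_{i+1}^2)/d_i, a_{i+1} = floor((a_0 + m_{i+1})/d_{i+1}):
  m_1 = 1*51 - 0 = 51, d_1 = (2666 - 51^2)/1 = 65/1 = 65, a_1 = floor((51 + 51)/65) = 1.
  m_2 = 65*1 - 51 = 14, d_2 = (2666 - 14^2)/65 = 2470/65 = 38, a_2 = floor((51 + 14)/38) = 1.
  m_3 = 38*1 - 14 = 24, d_3 = (2666 - 24^2)/38 = 2090/38 = 55, a_3 = floor((51 + 24)/55) = 1.
  m_4 = 55*1 - 24 = 31, d_4 = (2666 - 31^2)/55 = 1705/55 = 31, a_4 = floor((51 + 31)/31) = 2.
  m_5 = 31*2 - 31 = 31, d_5 = (2666 - 31^2)/31 = 1705/31 = 55, a_5 = floor((51 + 31)/55) = 1.
  m_6 = 55*1 - 31 = 24, d_6 = (2666 - 24^2)/55 = 2090/55 = 38, a_6 = floor((51 + 24)/38) = 1.
  m_7 = 38*1 - 24 = 14, d_7 = (2666 - 14^2)/38 = 2470/38 = 65, a_7 = floor((51 + 14)/65) = 1.
  m_8 = 65*1 - 14 = 51, d_8 = (2666 - 51^2)/65 = 65/65 = 1, a_8 = floor((51 + 51)/1) = 102.
  m_9 = 1*102 - 51 = 51, d_9 = (2666 - 51^2)/1 = 65/1 = 65: (m_9, d_9) = (m_1, d_1) = (51, 65), so from here the quotients repeat a_1, ..., a_8; the period length is 8.
Hence the expansion of sqrt(2666) is a_0 = 51 followed by the repeating block 1, 1, 1, 2, 1, 1, 1, 102 (period 8).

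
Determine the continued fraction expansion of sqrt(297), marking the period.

Write x_i = (sqrt(297) + m_i)/d_i with (m_0, d_0) = (0, 1). a_0 = floor(sqrt(297)) = 17, since 17^2 = 289 <= 297 < 324 = 18^2.
Iterate m_{i+1} = d_i*a_i - m_i, d_{i+1} = (297 - m_{i+1}^2)/d_i, a_{i+1} = floor((a_0 + m_{i+1})/d_{i+1}):
  m_1 = 1*17 - 0 = 17, d_1 = (297 - 17^2)/1 = 8/1 = 8, a_1 = floor((17 + 17)/8) = 4.
  m_2 = 8*4 - 17 = 15, d_2 = (297 - 15^2)/8 = 72/8 = 9, a_2 = floor((17 + 15)/9) = 3.
  m_3 = 9*3 - 15 = 12, d_3 = (297 - 12^2)/9 = 153/9 = 17, a_3 = floor((17 + 12)/17) = 1.
  m_4 = 17*1 - 12 = 5, d_4 = (297 - 5^2)/17 = 272/17 = 16, a_4 = floor((17 + 5)/16) = 1.
  m_5 = 16*1 - 5 = 11, d_5 = (297 - 11^2)/16 = 176/16 = 11, a_5 = floor((17 + 11)/11) = 2.
  m_6 = 11*2 - 11 = 11, d_6 = (297 - 11^2)/11 = 176/11 = 16, a_6 = floor((17 + 11)/16) = 1.
  m_7 = 16*1 - 11 = 5, d_7 = (297 - 5^2)/16 = 272/16 = 17, a_7 = floor((17 + 5)/17) = 1.
  m_8 = 17*1 - 5 = 12, d_8 = (297 - 12^2)/17 = 153/17 = 9, a_8 = floor((17 + 12)/9) = 3.
  m_9 = 9*3 - 12 = 15, d_9 = (297 - 15^2)/9 = 72/9 = 8, a_9 = floor((17 + 15)/8) = 4.
  m_10 = 8*4 - 15 = 17, d_10 = (297 - 17^2)/8 = 8/8 = 1, a_10 = floor((17 + 17)/1) = 34.
  m_11 = 1*34 - 17 = 17, d_11 = (297 - 17^2)/1 = 8/1 = 8: (m_11, d_11) = (m_1, d_1) = (17, 8), so from here the quotients repeat a_1, ..., a_10; the period length is 10.
Hence the expansion of sqrt(297) is a_0 = 17 followed by the repeating block 4, 3, 1, 1, 2, 1, 1, 3, 4, 34 (period 10).

[17; (4, 3, 1, 1, 2, 1, 1, 3, 4, 34)]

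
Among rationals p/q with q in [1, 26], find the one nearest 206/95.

13/6

Expand x = 206/95 as a continued fraction with the Euclidean algorithm:
  206 = 2*95 + 16, so a_0 = 2.
  95 = 5*16 + 15, so a_1 = 5.
  16 = 1*15 + 1, so a_2 = 1.
  15 = 15*1 + 0, so a_3 = 15.
so x = [2; 5, 1, 15].
Convergents (p_i = a_i*p_{i-1} + p_{i-2}, q_i = a_i*q_{i-1} + q_{i-2} with p_{-2}=0, p_{-1}=1, q_{-2}=1, q_{-1}=0), until the denominator exceeds 26:
  i=0: a_0=2, p_0 = 2*1 + 0 = 2, q_0 = 2*0 + 1 = 1.
  i=1: a_1=5, p_1 = 5*2 + 1 = 11, q_1 = 5*1 + 0 = 5.
  i=2: a_2=1, p_2 = 1*11 + 2 = 13, q_2 = 1*5 + 1 = 6.
  i=3: a_3=15, p_3 = 15*13 + 11 = 206, q_3 = 15*6 + 5 = 95.
q_3 = 95 > 26, so the last convergent with denominator <= 26 is p_2/q_2 = 13/6.
The closest fraction with denominator <= 26 is either p_2/q_2 or the intermediate fraction (k*p_2 + p_1)/(k*q_2 + q_1) with the largest k >= 1 whose denominator stays <= 26; these approach x as k grows, and every other convergent or intermediate fraction in range is farther away.
Largest k: floor((26 - q_1)/q_2) = floor((26 - 5)/6) = 3.
That gives (3*13 + 11)/(3*6 + 5) = 50/23.
Compare the errors: |x - 13/6| = |206*6 - 13*95|/(95*6) = 1/570, and |x - 50/23| = |206*23 - 50*95|/(95*23) = 12/2185.
Cross-multiplying, 1*2185 = 2185 < 6840 = 12*570, so 1/570 is smaller: the convergent 13/6 is closer to x than 50/23.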